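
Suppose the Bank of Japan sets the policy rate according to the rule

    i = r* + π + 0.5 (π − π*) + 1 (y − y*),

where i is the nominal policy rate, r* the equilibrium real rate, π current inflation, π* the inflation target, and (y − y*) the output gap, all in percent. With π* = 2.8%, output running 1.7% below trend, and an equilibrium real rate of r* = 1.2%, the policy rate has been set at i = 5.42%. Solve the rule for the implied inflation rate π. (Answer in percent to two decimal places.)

Output 1.7% below potential → (y − y*) = -1.7.
Collecting π: i = r* + (1 + 0.5) π − 0.5 π* + 1 (y − y*)
1.5 π = 5.42 − 1.2 + 0.5 × 2.8 − 1 × (-1.7) = 7.32
π = 7.32 / 1.5 = 4.88

4.88%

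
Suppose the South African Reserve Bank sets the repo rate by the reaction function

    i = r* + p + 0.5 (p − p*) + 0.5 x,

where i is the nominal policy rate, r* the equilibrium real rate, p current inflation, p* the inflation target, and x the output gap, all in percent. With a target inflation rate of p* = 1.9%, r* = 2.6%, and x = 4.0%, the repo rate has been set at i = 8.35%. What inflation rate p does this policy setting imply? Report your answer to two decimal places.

Collecting p: i = r* + (1 + 0.5) p − 0.5 p* + 0.5 x
1.5 p = 8.35 − 2.6 + 0.5 × 1.9 − 0.5 × 4.0 = 4.7
p = 4.7 / 1.5 = 3.13

3.13%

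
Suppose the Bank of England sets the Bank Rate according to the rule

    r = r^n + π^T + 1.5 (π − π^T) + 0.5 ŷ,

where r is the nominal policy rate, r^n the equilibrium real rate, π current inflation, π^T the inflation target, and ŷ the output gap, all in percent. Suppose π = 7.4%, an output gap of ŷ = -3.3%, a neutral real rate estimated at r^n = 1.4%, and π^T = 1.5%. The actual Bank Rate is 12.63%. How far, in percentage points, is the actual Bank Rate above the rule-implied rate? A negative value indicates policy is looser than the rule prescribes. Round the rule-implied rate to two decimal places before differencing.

r = 1.4 + 1.5 + 1.5 × (7.4 − 1.5) + 0.5 × (-3.3)
   = 1.4 + 1.5 + 8.85 − 1.65 = 10.10
Deviation = 12.63 − 10.10 = 2.53 pp.

2.53 pp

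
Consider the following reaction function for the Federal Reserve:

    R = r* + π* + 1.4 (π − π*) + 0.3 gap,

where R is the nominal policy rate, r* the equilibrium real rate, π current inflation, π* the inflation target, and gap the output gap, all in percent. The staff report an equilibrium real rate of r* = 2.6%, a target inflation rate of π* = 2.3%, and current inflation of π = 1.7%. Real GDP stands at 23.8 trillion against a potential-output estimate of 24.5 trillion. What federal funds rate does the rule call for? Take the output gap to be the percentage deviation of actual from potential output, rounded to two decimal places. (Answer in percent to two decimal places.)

Output gap = 100 × (23.8 − 24.5) / 24.5 = -2.86%.
R = 2.60 + 2.30 + 1.4 × (1.70 − 2.30) + 0.3 × (-2.86)
   = 2.60 + 2.3 − 0.84 − 0.858 = 3.20

3.20%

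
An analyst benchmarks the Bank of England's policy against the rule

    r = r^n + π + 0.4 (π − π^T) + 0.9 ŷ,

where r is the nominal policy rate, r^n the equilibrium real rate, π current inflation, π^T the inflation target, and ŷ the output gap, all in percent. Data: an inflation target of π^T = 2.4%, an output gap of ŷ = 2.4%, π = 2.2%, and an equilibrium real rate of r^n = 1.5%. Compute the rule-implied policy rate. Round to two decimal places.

5.78%

r = 1.5 + 2.2 + 0.4 × (2.2 − 2.4) + 0.9 × 2.4
   = 1.5 + 2.2 − 0.08 + 2.16 = 5.78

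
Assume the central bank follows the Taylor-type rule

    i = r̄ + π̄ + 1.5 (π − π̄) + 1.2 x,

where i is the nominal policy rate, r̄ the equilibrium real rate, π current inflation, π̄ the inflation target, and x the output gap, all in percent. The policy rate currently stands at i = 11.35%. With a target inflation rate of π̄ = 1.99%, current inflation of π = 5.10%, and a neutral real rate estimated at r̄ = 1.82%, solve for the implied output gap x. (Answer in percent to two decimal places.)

1.2 x = 11.35 − 1.82 − 1.99 − 1.5 × (5.10 − 1.99) = 2.875
x = 2.875 / 1.2 = 2.40

2.40%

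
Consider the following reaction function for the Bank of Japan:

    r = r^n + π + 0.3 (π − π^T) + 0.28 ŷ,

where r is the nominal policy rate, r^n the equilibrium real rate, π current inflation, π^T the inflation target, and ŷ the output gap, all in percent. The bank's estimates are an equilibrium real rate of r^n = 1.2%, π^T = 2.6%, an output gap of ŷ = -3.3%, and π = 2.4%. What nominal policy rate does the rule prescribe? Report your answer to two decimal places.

2.62%

r = 1.2 + 2.4 + 0.3 × (2.4 − 2.6) + 0.28 × (-3.3)
   = 1.2 + 2.4 − 0.06 − 0.924 = 2.62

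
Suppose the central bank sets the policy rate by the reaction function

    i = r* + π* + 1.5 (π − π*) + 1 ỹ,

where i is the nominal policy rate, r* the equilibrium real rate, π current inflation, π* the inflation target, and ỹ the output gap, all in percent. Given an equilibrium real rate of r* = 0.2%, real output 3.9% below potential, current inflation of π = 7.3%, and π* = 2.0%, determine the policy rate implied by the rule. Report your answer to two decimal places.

6.25%

Output 3.9% below potential → ỹ = -3.9.
i = 0.2 + 2.0 + 1.5 × (7.3 − 2.0) + 1 × (-3.9)
   = 0.2 + 2 + 7.95 − 3.9 = 6.25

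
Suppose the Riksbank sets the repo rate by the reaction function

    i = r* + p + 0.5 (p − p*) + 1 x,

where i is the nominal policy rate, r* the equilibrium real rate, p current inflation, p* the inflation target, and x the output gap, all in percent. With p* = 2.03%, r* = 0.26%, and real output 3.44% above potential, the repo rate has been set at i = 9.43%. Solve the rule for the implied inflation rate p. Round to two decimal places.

4.50%

Output 3.44% above potential → x = 3.44.
Collecting p: i = r* + (1 + 0.5) p − 0.5 p* + 1 x
1.5 p = 9.43 − 0.26 + 0.5 × 2.03 − 1 × 3.44 = 6.745
p = 6.745 / 1.5 = 4.50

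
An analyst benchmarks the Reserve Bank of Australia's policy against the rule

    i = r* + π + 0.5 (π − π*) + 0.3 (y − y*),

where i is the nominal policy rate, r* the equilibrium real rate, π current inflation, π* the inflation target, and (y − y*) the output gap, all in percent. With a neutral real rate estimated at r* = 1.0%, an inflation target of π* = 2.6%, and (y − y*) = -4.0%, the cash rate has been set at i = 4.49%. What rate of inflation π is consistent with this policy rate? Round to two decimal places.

Collecting π: i = r* + (1 + 0.5) π − 0.5 π* + 0.3 (y − y*)
1.5 π = 4.49 − 1.0 + 0.5 × 2.6 − 0.3 × (-4.0) = 5.99
π = 5.99 / 1.5 = 3.99

3.99%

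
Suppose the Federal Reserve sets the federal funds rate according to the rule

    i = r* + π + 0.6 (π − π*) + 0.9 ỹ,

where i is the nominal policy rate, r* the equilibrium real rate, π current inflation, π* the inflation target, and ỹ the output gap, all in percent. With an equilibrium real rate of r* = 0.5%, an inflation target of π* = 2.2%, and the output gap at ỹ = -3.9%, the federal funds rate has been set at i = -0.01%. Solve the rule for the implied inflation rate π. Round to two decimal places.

Collecting π: i = r* + (1 + 0.6) π − 0.6 π* + 0.9 ỹ
1.6 π = -0.01 − 0.5 + 0.6 × 2.2 − 0.9 × (-3.9) = 4.32
π = 4.32 / 1.6 = 2.70

2.70%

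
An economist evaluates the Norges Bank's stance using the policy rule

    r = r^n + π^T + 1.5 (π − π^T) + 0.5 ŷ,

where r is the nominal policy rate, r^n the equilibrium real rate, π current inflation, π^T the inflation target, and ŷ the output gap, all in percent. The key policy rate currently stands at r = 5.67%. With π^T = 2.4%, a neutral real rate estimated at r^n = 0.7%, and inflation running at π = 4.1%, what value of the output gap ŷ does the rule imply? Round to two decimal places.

0.5 ŷ = 5.67 − 0.7 − 2.4 − 1.5 × (4.1 − 2.4) = 0.02
ŷ = 0.02 / 0.5 = 0.04

0.04%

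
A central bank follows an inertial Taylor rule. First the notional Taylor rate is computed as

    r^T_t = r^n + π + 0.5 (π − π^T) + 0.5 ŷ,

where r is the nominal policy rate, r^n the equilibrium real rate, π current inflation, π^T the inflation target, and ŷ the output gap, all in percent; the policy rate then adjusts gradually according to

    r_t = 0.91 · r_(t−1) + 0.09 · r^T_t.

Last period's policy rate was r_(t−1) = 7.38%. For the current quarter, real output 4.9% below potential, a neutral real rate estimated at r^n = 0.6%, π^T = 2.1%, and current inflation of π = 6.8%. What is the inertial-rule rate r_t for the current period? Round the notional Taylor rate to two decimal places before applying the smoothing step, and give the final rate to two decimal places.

7.37%

Output 4.9% below potential → ŷ = -4.9.
r^T_t = 0.6 + 6.8 + 0.5 × (6.8 − 2.1) + 0.5 × (-4.9)
   = 0.6 + 6.8 + 2.35 − 2.45 = 7.30
r_t = 0.91 × 7.38 + 0.09 × 7.30 = 6.7158 + 0.657 = 7.37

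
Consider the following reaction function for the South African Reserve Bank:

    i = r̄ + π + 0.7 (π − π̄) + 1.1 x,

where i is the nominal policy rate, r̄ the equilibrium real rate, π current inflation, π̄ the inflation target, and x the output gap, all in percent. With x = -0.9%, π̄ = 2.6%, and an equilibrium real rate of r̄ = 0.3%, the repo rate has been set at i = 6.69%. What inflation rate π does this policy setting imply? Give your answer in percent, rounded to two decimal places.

5.41%

Collecting π: i = r̄ + (1 + 0.7) π − 0.7 π̄ + 1.1 x
1.7 π = 6.69 − 0.3 + 0.7 × 2.6 − 1.1 × (-0.9) = 9.2
π = 9.2 / 1.7 = 5.41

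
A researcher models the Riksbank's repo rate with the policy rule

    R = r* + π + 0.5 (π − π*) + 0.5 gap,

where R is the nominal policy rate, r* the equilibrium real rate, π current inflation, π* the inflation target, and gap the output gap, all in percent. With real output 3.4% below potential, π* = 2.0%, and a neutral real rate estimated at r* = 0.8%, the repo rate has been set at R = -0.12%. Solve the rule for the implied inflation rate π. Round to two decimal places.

Output 3.4% below potential → gap = -3.4.
Collecting π: R = r* + (1 + 0.5) π − 0.5 π* + 0.5 gap
1.5 π = -0.12 − 0.8 + 0.5 × 2.0 − 0.5 × (-3.4) = 1.78
π = 1.78 / 1.5 = 1.19

1.19%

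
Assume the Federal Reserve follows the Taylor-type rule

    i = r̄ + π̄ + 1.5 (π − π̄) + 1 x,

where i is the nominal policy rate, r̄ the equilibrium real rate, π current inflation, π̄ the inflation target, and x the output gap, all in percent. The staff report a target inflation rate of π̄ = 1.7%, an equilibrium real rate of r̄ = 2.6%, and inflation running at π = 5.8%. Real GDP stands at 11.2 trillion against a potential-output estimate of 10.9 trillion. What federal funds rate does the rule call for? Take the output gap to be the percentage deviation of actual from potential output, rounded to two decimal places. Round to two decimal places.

13.20%

Output gap = 100 × (11.2 − 10.9) / 10.9 = 2.75%.
i = 2.60 + 1.70 + 1.5 × (5.80 − 1.70) + 1 × 2.75
   = 2.60 + 1.7 + 6.15 + 2.75 = 13.20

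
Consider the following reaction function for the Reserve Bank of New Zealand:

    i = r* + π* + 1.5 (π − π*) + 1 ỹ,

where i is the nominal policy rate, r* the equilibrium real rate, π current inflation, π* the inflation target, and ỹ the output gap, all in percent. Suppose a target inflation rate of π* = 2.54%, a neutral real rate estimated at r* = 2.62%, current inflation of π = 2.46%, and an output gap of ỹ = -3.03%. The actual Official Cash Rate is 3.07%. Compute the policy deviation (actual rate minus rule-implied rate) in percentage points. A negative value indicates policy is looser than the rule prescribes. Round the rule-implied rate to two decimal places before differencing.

1.06 pp

i = 2.62 + 2.54 + 1.5 × (2.46 − 2.54) + 1 × (-3.03)
   = 2.62 + 2.54 − 0.12 − 3.03 = 2.01
Deviation = 3.07 − 2.01 = 1.06 pp.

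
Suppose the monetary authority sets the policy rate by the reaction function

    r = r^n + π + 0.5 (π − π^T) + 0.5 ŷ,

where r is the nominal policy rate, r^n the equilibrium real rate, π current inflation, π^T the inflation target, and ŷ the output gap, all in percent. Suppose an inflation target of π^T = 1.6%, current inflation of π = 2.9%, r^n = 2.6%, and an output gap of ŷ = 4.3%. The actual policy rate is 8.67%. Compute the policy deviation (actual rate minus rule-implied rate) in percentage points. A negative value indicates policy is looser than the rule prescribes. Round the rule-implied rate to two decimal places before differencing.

0.37 pp

r = 2.6 + 2.9 + 0.5 × (2.9 − 1.6) + 0.5 × 4.3
   = 2.6 + 2.9 + 0.65 + 2.15 = 8.30
Deviation = 8.67 − 8.30 = 0.37 pp.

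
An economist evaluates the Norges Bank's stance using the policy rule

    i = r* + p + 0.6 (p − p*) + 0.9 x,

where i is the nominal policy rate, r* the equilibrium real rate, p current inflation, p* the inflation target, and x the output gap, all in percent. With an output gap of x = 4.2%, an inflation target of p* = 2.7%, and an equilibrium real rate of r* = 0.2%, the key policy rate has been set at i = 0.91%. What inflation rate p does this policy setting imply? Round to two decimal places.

-0.91%

Collecting p: i = r* + (1 + 0.6) p − 0.6 p* + 0.9 x
1.6 p = 0.91 − 0.2 + 0.6 × 2.7 − 0.9 × 4.2 = -1.45
p = -1.45 / 1.6 = -0.91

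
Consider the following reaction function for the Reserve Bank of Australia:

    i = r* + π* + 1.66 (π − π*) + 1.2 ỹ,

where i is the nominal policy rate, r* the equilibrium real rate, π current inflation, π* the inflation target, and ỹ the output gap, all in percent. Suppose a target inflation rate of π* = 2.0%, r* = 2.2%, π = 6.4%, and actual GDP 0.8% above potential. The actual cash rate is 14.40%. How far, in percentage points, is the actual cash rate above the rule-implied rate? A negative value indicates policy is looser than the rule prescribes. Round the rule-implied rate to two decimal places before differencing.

Output 0.8% above potential → ỹ = 0.8.
i = 2.2 + 2.0 + 1.66 × (6.4 − 2.0) + 1.2 × 0.8
   = 2.2 + 2 + 7.304 + 0.96 = 12.46
Deviation = 14.40 − 12.46 = 1.94 pp.

1.94 pp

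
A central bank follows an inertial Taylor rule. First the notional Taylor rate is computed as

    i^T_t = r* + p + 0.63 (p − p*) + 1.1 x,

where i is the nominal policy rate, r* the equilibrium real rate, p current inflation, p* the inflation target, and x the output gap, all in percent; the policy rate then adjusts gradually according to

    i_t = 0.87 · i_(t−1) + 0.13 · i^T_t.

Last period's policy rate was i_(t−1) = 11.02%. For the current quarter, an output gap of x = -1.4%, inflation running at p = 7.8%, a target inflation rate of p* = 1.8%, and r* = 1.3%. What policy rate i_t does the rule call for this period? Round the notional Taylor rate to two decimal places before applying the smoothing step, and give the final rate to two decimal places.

i^T_t = 1.3 + 7.8 + 0.63 × (7.8 − 1.8) + 1.1 × (-1.4)
   = 1.3 + 7.8 + 3.78 − 1.54 = 11.34
i_t = 0.87 × 11.02 + 0.13 × 11.34 = 9.5874 + 1.4742 = 11.06

11.06%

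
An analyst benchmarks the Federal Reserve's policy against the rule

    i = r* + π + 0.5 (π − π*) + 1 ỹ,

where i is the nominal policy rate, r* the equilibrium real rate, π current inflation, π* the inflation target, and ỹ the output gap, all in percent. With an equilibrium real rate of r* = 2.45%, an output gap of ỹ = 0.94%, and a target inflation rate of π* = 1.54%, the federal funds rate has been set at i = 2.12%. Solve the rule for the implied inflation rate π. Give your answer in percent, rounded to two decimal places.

Collecting π: i = r* + (1 + 0.5) π − 0.5 π* + 1 ỹ
1.5 π = 2.12 − 2.45 + 0.5 × 1.54 − 1 × 0.94 = -0.5
π = -0.5 / 1.5 = -0.33

-0.33%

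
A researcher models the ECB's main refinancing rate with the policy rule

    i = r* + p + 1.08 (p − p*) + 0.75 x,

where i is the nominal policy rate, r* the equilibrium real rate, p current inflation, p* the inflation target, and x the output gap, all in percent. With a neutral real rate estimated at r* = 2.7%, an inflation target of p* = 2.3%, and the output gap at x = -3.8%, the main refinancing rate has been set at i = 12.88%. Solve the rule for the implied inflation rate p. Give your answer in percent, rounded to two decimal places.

7.46%

Collecting p: i = r* + (1 + 1.08) p − 1.08 p* + 0.75 x
2.08 p = 12.88 − 2.7 + 1.08 × 2.3 − 0.75 × (-3.8) = 15.514
p = 15.514 / 2.08 = 7.46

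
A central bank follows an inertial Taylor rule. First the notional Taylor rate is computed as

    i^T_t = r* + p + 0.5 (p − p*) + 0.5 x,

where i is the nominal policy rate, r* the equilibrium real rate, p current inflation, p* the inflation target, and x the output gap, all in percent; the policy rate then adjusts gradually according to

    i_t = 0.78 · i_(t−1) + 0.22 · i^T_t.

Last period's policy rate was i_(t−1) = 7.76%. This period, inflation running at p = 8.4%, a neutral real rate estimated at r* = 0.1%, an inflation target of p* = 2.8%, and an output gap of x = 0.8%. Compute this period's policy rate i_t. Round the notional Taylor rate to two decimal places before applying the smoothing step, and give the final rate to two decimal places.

i^T_t = 0.1 + 8.4 + 0.5 × (8.4 − 2.8) + 0.5 × 0.8
   = 0.1 + 8.4 + 2.8 + 0.4 = 11.70
i_t = 0.78 × 7.76 + 0.22 × 11.70 = 6.0528 + 2.574 = 8.63

8.63%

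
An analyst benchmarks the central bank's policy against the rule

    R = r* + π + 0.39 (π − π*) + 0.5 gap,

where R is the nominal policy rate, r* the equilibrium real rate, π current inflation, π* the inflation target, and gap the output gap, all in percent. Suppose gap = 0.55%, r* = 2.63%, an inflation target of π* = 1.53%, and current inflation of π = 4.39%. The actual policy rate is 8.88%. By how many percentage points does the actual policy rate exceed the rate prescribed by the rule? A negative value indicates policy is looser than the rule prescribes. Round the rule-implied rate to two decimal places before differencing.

0.47 pp

R = 2.63 + 4.39 + 0.39 × (4.39 − 1.53) + 0.5 × 0.55
   = 2.63 + 4.39 + 1.1154 + 0.275 = 8.41
Deviation = 8.88 − 8.41 = 0.47 pp.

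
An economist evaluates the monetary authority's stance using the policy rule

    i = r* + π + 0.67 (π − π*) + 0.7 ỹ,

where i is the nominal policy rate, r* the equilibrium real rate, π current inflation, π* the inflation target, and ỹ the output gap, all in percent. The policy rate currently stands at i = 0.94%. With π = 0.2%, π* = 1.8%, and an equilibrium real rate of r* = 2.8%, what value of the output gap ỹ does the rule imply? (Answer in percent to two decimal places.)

0.7 ỹ = 0.94 − 2.8 − 0.2 − 0.67 × (0.2 − 1.8) = -0.988
ỹ = -0.988 / 0.7 = -1.41

-1.41%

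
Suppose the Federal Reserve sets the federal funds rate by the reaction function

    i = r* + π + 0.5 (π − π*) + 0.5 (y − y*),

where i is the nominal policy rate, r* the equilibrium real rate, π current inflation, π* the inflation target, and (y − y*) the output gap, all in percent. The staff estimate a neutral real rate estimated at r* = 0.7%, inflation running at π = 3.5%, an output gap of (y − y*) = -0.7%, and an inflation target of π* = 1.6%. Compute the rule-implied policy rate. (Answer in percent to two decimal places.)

4.80%

i = 0.7 + 3.5 + 0.5 × (3.5 − 1.6) + 0.5 × (-0.7)
   = 0.7 + 3.5 + 0.95 − 0.35 = 4.80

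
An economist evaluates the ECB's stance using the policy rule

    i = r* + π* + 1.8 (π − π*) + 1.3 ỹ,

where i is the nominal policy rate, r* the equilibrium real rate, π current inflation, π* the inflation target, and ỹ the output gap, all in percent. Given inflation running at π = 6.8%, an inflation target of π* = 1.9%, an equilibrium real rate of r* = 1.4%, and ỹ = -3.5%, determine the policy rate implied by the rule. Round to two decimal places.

7.57%

i = 1.4 + 1.9 + 1.8 × (6.8 − 1.9) + 1.3 × (-3.5)
   = 1.4 + 1.9 + 8.82 − 4.55 = 7.57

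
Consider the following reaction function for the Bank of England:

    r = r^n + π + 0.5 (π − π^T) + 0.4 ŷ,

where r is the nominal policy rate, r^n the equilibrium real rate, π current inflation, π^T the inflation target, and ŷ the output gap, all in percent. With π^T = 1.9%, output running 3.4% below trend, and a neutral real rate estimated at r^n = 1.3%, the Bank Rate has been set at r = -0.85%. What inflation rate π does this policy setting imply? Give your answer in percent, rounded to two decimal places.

Output 3.4% below potential → ŷ = -3.4.
Collecting π: r = r^n + (1 + 0.5) π − 0.5 π^T + 0.4 ŷ
1.5 π = -0.85 − 1.3 + 0.5 × 1.9 − 0.4 × (-3.4) = 0.16
π = 0.16 / 1.5 = 0.11

0.11%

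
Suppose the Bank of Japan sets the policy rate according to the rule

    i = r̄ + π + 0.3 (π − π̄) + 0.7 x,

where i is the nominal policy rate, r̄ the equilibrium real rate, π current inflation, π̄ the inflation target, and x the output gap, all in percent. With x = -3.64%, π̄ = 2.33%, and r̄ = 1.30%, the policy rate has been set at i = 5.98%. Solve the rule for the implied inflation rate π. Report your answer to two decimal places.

Collecting π: i = r̄ + (1 + 0.3) π − 0.3 π̄ + 0.7 x
1.3 π = 5.98 − 1.30 + 0.3 × 2.33 − 0.7 × (-3.64) = 7.927
π = 7.927 / 1.3 = 6.10

6.10%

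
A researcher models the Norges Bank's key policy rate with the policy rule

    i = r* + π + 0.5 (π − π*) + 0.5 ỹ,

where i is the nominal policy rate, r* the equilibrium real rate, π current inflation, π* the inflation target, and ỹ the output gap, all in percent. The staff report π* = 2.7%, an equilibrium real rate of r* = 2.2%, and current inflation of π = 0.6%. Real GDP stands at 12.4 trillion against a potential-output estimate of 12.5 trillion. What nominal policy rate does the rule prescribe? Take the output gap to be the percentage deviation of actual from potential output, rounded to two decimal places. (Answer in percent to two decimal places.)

Output gap = 100 × (12.4 − 12.5) / 12.5 = -0.80%.
i = 2.20 + 0.60 + 0.5 × (0.60 − 2.70) + 0.5 × (-0.80)
   = 2.20 + 0.6 − 1.05 − 0.4 = 1.35

1.35%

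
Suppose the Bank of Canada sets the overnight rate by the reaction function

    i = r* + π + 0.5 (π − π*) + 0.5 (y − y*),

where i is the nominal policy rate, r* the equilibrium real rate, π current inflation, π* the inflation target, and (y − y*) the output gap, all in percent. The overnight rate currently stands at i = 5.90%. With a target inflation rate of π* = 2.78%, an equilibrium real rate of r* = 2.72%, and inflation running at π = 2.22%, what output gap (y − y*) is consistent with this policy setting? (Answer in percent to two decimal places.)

2.48%

0.5 (y − y*) = 5.90 − 2.72 − 2.22 − 0.5 × (2.22 − 2.78) = 1.24
(y − y*) = 1.24 / 0.5 = 2.48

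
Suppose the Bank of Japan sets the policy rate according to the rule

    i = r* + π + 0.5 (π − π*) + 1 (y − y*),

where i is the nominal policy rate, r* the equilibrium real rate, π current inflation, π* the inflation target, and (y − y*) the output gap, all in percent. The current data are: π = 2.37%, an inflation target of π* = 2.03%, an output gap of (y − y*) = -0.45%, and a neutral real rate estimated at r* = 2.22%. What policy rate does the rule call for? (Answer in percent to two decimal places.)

i = 2.22 + 2.37 + 0.5 × (2.37 − 2.03) + 1 × (-0.45)
   = 2.22 + 2.37 + 0.17 − 0.45 = 4.31

4.31%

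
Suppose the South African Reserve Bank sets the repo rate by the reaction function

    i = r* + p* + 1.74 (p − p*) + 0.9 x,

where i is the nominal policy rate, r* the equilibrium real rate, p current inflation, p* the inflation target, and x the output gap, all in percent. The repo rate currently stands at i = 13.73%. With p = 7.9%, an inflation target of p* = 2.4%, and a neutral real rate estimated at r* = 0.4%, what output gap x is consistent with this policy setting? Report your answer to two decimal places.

0.9 x = 13.73 − 0.4 − 2.4 − 1.74 × (7.9 − 2.4) = 1.36
x = 1.36 / 0.9 = 1.51

1.51%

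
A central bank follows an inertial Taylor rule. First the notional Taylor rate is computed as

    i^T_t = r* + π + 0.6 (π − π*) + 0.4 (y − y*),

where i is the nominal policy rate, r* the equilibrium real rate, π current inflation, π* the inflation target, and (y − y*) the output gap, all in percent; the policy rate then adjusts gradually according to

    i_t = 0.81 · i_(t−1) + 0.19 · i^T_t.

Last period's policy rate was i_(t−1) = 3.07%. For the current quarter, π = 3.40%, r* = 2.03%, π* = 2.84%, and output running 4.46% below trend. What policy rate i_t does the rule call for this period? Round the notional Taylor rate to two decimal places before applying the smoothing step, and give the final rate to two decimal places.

Output 4.46% below potential → (y − y*) = -4.46.
i^T_t = 2.03 + 3.40 + 0.6 × (3.40 − 2.84) + 0.4 × (-4.46)
   = 2.03 + 3.4 + 0.336 − 1.784 = 3.98
i_t = 0.81 × 3.07 + 0.19 × 3.98 = 2.4867 + 0.7562 = 3.24

3.24%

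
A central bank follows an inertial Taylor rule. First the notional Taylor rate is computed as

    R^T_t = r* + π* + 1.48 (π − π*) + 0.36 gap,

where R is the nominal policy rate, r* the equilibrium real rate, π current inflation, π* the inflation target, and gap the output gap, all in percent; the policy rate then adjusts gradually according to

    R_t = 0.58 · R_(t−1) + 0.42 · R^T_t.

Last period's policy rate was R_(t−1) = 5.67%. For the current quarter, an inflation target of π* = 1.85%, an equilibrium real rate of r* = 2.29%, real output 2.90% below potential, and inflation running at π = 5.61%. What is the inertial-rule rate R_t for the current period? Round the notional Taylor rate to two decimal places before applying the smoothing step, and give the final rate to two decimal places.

Output 2.90% below potential → gap = -2.90.
R^T_t = 2.29 + 1.85 + 1.48 × (5.61 − 1.85) + 0.36 × (-2.90)
   = 2.29 + 1.85 + 5.5648 − 1.044 = 8.66
R_t = 0.58 × 5.67 + 0.42 × 8.66 = 3.2886 + 3.6372 = 6.93

6.93%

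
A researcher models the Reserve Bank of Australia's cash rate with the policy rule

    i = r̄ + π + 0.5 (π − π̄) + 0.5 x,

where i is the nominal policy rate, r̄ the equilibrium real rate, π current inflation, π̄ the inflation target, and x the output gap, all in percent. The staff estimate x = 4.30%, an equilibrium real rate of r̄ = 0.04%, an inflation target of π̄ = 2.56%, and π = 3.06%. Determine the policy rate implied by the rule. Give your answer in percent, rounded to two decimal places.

i = 0.04 + 3.06 + 0.5 × (3.06 − 2.56) + 0.5 × 4.30
   = 0.04 + 3.06 + 0.25 + 2.15 = 5.50

5.50%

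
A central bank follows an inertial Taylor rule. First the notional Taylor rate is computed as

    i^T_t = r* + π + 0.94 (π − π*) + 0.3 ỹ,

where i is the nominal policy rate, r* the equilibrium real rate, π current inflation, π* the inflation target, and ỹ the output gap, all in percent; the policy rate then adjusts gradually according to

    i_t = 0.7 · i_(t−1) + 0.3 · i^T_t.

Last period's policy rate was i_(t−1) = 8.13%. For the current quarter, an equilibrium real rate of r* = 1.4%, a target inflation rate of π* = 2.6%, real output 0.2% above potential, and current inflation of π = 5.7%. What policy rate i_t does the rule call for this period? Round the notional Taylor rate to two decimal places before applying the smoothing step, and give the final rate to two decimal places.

Output 0.2% above potential → ỹ = 0.2.
i^T_t = 1.4 + 5.7 + 0.94 × (5.7 − 2.6) + 0.3 × 0.2
   = 1.4 + 5.7 + 2.914 + 0.06 = 10.07
i_t = 0.7 × 8.13 + 0.3 × 10.07 = 5.691 + 3.021 = 8.71

8.71%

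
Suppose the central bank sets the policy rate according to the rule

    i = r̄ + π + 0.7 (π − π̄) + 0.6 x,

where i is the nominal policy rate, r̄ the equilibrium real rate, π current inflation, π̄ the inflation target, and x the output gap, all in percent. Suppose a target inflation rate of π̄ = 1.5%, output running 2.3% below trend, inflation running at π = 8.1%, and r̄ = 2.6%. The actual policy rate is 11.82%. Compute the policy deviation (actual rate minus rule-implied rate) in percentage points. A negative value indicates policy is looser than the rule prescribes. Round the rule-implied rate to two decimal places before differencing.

Output 2.3% below potential → x = -2.3.
i = 2.6 + 8.1 + 0.7 × (8.1 − 1.5) + 0.6 × (-2.3)
   = 2.6 + 8.1 + 4.62 − 1.38 = 13.94
Deviation = 11.82 − 13.94 = -2.12 pp.

-2.12 pp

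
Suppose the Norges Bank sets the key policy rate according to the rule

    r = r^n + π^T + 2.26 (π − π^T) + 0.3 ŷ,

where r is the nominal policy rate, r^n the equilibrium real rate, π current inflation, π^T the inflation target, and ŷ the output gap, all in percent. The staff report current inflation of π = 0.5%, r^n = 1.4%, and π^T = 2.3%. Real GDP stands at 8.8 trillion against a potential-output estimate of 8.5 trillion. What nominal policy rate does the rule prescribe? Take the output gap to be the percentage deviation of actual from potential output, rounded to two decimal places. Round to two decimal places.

Output gap = 100 × (8.8 − 8.5) / 8.5 = 3.53%.
r = 1.40 + 2.30 + 2.26 × (0.50 − 2.30) + 0.3 × 3.53
   = 1.40 + 2.3 − 4.068 + 1.059 = 0.69

0.69%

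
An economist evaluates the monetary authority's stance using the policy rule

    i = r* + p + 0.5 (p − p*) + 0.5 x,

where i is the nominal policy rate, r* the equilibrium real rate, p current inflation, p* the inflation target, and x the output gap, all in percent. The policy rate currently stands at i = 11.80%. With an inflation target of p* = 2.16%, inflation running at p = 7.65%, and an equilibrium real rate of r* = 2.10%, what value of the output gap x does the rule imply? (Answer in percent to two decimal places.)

0.5 x = 11.80 − 2.10 − 7.65 − 0.5 × (7.65 − 2.16) = -0.695
x = -0.695 / 0.5 = -1.39

-1.39%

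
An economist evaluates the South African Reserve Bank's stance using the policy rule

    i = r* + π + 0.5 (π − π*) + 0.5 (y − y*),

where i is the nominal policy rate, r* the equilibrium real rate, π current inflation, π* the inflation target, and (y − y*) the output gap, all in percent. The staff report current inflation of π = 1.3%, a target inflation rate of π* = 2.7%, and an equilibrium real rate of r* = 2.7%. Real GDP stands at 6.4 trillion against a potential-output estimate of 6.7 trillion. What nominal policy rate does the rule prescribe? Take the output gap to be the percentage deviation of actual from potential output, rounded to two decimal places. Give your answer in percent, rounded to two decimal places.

Output gap = 100 × (6.4 − 6.7) / 6.7 = -4.48%.
i = 2.70 + 1.30 + 0.5 × (1.30 − 2.70) + 0.5 × (-4.48)
   = 2.70 + 1.3 − 0.7 − 2.24 = 1.06

1.06%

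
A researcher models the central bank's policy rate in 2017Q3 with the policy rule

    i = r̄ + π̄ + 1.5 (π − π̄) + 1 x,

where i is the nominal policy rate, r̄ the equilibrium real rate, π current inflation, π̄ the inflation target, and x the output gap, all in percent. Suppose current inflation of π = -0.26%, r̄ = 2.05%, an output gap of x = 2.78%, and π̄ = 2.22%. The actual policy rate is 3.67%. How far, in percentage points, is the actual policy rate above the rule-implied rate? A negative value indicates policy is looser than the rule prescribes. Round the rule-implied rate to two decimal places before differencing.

0.34 pp

i = 2.05 + 2.22 + 1.5 × (-0.26 − 2.22) + 1 × 2.78
   = 2.05 + 2.22 − 3.72 + 2.78 = 3.33
Deviation = 3.67 − 3.33 = 0.34 pp.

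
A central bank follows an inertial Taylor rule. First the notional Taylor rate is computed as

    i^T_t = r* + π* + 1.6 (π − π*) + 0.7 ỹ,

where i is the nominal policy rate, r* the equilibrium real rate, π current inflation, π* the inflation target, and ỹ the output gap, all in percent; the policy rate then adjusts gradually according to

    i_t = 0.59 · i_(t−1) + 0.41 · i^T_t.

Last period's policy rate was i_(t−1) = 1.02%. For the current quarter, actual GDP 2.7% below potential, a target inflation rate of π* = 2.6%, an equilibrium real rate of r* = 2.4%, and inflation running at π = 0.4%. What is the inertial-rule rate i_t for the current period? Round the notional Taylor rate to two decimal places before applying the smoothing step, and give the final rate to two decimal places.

0.43%

Output 2.7% below potential → ỹ = -2.7.
i^T_t = 2.4 + 2.6 + 1.6 × (0.4 − 2.6) + 0.7 × (-2.7)
   = 2.4 + 2.6 − 3.52 − 1.89 = -0.41
i_t = 0.59 × 1.02 + 0.41 × (-0.41) = 0.6018 − 0.1681 = 0.43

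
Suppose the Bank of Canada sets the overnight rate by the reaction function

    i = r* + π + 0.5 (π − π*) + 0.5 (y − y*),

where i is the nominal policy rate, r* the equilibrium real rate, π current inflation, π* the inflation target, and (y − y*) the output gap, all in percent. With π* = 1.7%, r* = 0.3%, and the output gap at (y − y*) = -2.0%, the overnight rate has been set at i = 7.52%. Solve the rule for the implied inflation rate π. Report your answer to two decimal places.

Collecting π: i = r* + (1 + 0.5) π − 0.5 π* + 0.5 (y − y*)
1.5 π = 7.52 − 0.3 + 0.5 × 1.7 − 0.5 × (-2.0) = 9.07
π = 9.07 / 1.5 = 6.05

6.05%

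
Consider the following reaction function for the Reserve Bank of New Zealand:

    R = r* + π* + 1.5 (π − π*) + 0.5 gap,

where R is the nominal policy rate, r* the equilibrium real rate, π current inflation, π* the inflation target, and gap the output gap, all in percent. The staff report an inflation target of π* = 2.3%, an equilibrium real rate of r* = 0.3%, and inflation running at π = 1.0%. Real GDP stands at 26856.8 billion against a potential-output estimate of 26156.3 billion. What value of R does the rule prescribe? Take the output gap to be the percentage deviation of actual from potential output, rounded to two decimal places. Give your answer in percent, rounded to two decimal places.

1.99%

Output gap = 100 × (26856.8 − 26156.3) / 26156.3 = 2.68%.
R = 0.30 + 2.30 + 1.5 × (1.00 − 2.30) + 0.5 × 2.68
   = 0.30 + 2.3 − 1.95 + 1.34 = 1.99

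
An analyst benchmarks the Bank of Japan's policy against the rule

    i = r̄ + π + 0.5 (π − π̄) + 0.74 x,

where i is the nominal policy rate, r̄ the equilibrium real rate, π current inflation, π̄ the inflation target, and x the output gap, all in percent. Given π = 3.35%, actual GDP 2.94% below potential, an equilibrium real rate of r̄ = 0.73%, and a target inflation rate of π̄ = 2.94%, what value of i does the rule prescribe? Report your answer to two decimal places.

Output 2.94% below potential → x = -2.94.
i = 0.73 + 3.35 + 0.5 × (3.35 − 2.94) + 0.74 × (-2.94)
   = 0.73 + 3.35 + 0.205 − 2.1756 = 2.11

2.11%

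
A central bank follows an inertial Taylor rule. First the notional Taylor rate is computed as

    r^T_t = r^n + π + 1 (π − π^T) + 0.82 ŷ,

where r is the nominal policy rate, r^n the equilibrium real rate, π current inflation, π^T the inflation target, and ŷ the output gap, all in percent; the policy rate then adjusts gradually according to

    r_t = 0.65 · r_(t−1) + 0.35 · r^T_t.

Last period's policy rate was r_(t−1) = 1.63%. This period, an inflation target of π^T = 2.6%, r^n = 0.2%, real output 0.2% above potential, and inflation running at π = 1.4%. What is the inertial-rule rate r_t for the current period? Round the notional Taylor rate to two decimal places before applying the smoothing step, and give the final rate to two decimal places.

1.26%

Output 0.2% above potential → ŷ = 0.2.
r^T_t = 0.2 + 1.4 + 1 × (1.4 − 2.6) + 0.82 × 0.2
   = 0.2 + 1.4 − 1.2 + 0.164 = 0.56
r_t = 0.65 × 1.63 + 0.35 × 0.56 = 1.0595 + 0.196 = 1.26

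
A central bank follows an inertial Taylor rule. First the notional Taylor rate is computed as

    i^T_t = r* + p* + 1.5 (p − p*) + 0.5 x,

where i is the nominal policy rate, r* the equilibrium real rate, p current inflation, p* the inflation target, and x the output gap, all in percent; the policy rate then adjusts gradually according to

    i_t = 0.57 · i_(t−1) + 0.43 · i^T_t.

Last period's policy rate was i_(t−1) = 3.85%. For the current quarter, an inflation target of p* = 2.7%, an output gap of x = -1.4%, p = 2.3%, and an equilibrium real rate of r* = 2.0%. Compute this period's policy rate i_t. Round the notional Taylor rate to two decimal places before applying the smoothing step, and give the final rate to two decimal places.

3.66%

i^T_t = 2.0 + 2.7 + 1.5 × (2.3 − 2.7) + 0.5 × (-1.4)
   = 2.0 + 2.7 − 0.6 − 0.7 = 3.40
i_t = 0.57 × 3.85 + 0.43 × 3.40 = 2.1945 + 1.462 = 3.66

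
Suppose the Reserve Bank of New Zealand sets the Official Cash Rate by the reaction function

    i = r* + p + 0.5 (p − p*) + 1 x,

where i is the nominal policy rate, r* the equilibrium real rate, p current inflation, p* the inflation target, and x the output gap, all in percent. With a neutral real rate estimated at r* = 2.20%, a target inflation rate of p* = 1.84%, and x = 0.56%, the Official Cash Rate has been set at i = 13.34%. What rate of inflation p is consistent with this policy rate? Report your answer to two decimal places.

7.67%

Collecting p: i = r* + (1 + 0.5) p − 0.5 p* + 1 x
1.5 p = 13.34 − 2.20 + 0.5 × 1.84 − 1 × 0.56 = 11.5
p = 11.5 / 1.5 = 7.67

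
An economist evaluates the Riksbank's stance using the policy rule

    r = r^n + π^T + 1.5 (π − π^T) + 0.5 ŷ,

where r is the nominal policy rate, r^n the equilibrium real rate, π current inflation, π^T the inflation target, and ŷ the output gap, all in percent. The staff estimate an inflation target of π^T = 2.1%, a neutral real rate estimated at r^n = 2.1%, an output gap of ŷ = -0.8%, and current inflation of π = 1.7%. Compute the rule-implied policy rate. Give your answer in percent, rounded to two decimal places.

3.20%

r = 2.1 + 2.1 + 1.5 × (1.7 − 2.1) + 0.5 × (-0.8)
   = 2.1 + 2.1 − 0.6 − 0.4 = 3.20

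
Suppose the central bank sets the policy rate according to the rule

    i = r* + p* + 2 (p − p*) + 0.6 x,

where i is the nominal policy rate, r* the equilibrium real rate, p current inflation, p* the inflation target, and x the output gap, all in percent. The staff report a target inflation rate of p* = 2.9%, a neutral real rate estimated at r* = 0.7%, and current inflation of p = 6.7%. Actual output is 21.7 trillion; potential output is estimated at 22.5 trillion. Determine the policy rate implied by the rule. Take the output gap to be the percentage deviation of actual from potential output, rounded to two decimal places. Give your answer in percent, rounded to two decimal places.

9.06%

Output gap = 100 × (21.7 − 22.5) / 22.5 = -3.56%.
i = 0.70 + 2.90 + 2 × (6.70 − 2.90) + 0.6 × (-3.56)
   = 0.70 + 2.9 + 7.6 − 2.136 = 9.06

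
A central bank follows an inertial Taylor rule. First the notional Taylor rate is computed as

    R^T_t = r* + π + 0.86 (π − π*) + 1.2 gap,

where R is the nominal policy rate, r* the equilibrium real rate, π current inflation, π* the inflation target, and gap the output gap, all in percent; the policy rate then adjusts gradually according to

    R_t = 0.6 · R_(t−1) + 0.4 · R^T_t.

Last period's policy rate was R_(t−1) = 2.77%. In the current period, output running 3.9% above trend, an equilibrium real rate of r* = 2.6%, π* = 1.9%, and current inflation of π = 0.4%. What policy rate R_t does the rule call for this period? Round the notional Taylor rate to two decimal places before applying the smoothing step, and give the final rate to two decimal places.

Output 3.9% above potential → gap = 3.9.
R^T_t = 2.6 + 0.4 + 0.86 × (0.4 − 1.9) + 1.2 × 3.9
   = 2.6 + 0.4 − 1.29 + 4.68 = 6.39
R_t = 0.6 × 2.77 + 0.4 × 6.39 = 1.662 + 2.556 = 4.22

4.22%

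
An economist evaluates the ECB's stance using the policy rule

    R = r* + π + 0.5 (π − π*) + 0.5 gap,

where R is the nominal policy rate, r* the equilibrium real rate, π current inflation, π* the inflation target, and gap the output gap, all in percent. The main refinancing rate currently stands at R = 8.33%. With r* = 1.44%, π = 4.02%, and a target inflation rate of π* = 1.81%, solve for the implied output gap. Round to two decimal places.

0.5 gap = 8.33 − 1.44 − 4.02 − 0.5 × (4.02 − 1.81) = 1.765
gap = 1.765 / 0.5 = 3.53

3.53%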